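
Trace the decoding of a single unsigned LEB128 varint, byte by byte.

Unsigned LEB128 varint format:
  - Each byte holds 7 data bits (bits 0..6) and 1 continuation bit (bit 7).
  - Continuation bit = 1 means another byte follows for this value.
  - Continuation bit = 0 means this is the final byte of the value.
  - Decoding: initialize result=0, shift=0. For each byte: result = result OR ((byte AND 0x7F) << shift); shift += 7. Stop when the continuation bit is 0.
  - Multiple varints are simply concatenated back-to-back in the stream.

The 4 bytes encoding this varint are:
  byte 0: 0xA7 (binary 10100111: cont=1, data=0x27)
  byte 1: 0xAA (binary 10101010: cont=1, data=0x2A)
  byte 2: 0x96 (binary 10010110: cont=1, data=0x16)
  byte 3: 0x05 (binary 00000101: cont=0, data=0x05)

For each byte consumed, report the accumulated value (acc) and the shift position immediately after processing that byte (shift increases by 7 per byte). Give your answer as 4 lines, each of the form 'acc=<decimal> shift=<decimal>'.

byte 0=0xA7: payload=0x27=39, contrib = 39<<0 = 39; acc -> 39, shift -> 7
byte 1=0xAA: payload=0x2A=42, contrib = 42<<7 = 5376; acc -> 5415, shift -> 14
byte 2=0x96: payload=0x16=22, contrib = 22<<14 = 360448; acc -> 365863, shift -> 21
byte 3=0x05: payload=0x05=5, contrib = 5<<21 = 10485760; acc -> 10851623, shift -> 28

Answer: acc=39 shift=7
acc=5415 shift=14
acc=365863 shift=21
acc=10851623 shift=28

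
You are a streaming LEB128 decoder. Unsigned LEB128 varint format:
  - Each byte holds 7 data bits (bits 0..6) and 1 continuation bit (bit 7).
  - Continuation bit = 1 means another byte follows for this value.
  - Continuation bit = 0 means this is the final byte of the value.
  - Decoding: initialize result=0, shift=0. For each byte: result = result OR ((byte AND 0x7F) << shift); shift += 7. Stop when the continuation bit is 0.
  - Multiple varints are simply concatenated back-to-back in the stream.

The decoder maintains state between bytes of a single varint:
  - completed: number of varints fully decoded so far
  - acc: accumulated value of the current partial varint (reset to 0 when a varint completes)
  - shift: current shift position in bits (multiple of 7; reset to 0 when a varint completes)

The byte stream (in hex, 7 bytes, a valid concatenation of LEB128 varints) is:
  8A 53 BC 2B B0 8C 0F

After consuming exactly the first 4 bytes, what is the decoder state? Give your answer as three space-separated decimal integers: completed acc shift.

byte[0]=0x8A cont=1 payload=0x0A: acc |= 10<<0 -> completed=0 acc=10 shift=7
byte[1]=0x53 cont=0 payload=0x53: varint #1 complete (value=10634); reset -> completed=1 acc=0 shift=0
byte[2]=0xBC cont=1 payload=0x3C: acc |= 60<<0 -> completed=1 acc=60 shift=7
byte[3]=0x2B cont=0 payload=0x2B: varint #2 complete (value=5564); reset -> completed=2 acc=0 shift=0

Answer: 2 0 0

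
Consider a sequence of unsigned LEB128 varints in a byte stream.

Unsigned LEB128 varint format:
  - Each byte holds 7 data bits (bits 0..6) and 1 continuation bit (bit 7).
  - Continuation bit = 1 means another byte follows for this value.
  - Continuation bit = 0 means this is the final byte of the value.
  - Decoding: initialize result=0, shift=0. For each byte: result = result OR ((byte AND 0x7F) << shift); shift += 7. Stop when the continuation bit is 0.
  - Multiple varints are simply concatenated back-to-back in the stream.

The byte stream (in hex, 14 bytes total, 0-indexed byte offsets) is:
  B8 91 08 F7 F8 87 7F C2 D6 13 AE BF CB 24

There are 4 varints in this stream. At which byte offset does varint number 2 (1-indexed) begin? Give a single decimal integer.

Answer: 3

Derivation:
  byte[0]=0xB8 cont=1 payload=0x38=56: acc |= 56<<0 -> acc=56 shift=7
  byte[1]=0x91 cont=1 payload=0x11=17: acc |= 17<<7 -> acc=2232 shift=14
  byte[2]=0x08 cont=0 payload=0x08=8: acc |= 8<<14 -> acc=133304 shift=21 [end]
Varint 1: bytes[0:3] = B8 91 08 -> value 133304 (3 byte(s))
  byte[3]=0xF7 cont=1 payload=0x77=119: acc |= 119<<0 -> acc=119 shift=7
  byte[4]=0xF8 cont=1 payload=0x78=120: acc |= 120<<7 -> acc=15479 shift=14
  byte[5]=0x87 cont=1 payload=0x07=7: acc |= 7<<14 -> acc=130167 shift=21
  byte[6]=0x7F cont=0 payload=0x7F=127: acc |= 127<<21 -> acc=266468471 shift=28 [end]
Varint 2: bytes[3:7] = F7 F8 87 7F -> value 266468471 (4 byte(s))
  byte[7]=0xC2 cont=1 payload=0x42=66: acc |= 66<<0 -> acc=66 shift=7
  byte[8]=0xD6 cont=1 payload=0x56=86: acc |= 86<<7 -> acc=11074 shift=14
  byte[9]=0x13 cont=0 payload=0x13=19: acc |= 19<<14 -> acc=322370 shift=21 [end]
Varint 3: bytes[7:10] = C2 D6 13 -> value 322370 (3 byte(s))
  byte[10]=0xAE cont=1 payload=0x2E=46: acc |= 46<<0 -> acc=46 shift=7
  byte[11]=0xBF cont=1 payload=0x3F=63: acc |= 63<<7 -> acc=8110 shift=14
  byte[12]=0xCB cont=1 payload=0x4B=75: acc |= 75<<14 -> acc=1236910 shift=21
  byte[13]=0x24 cont=0 payload=0x24=36: acc |= 36<<21 -> acc=76734382 shift=28 [end]
Varint 4: bytes[10:14] = AE BF CB 24 -> value 76734382 (4 byte(s))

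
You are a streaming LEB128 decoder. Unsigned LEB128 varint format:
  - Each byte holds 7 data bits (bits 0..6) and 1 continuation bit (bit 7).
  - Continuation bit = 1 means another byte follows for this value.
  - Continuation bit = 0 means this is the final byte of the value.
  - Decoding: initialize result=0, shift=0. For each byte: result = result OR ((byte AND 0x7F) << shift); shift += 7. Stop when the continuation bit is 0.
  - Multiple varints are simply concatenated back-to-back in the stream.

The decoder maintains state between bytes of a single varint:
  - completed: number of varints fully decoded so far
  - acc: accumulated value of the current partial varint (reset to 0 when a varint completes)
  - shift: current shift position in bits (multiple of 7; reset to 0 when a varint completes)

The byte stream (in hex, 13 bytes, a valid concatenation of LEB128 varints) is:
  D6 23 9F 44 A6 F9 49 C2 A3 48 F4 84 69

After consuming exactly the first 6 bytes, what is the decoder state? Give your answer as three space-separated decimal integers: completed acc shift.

Answer: 2 15526 14

Derivation:
byte[0]=0xD6 cont=1 payload=0x56: acc |= 86<<0 -> completed=0 acc=86 shift=7
byte[1]=0x23 cont=0 payload=0x23: varint #1 complete (value=4566); reset -> completed=1 acc=0 shift=0
byte[2]=0x9F cont=1 payload=0x1F: acc |= 31<<0 -> completed=1 acc=31 shift=7
byte[3]=0x44 cont=0 payload=0x44: varint #2 complete (value=8735); reset -> completed=2 acc=0 shift=0
byte[4]=0xA6 cont=1 payload=0x26: acc |= 38<<0 -> completed=2 acc=38 shift=7
byte[5]=0xF9 cont=1 payload=0x79: acc |= 121<<7 -> completed=2 acc=15526 shift=14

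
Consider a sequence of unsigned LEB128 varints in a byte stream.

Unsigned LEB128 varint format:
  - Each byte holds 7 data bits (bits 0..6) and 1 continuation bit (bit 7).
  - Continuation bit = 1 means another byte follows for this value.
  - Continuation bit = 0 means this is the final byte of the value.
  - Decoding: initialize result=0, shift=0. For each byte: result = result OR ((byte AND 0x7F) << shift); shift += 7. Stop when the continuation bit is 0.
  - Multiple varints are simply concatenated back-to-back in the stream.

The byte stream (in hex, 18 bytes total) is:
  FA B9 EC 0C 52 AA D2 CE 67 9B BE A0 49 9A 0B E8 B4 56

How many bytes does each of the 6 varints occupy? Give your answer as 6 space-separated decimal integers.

Answer: 4 1 4 4 2 3

Derivation:
  byte[0]=0xFA cont=1 payload=0x7A=122: acc |= 122<<0 -> acc=122 shift=7
  byte[1]=0xB9 cont=1 payload=0x39=57: acc |= 57<<7 -> acc=7418 shift=14
  byte[2]=0xEC cont=1 payload=0x6C=108: acc |= 108<<14 -> acc=1776890 shift=21
  byte[3]=0x0C cont=0 payload=0x0C=12: acc |= 12<<21 -> acc=26942714 shift=28 [end]
Varint 1: bytes[0:4] = FA B9 EC 0C -> value 26942714 (4 byte(s))
  byte[4]=0x52 cont=0 payload=0x52=82: acc |= 82<<0 -> acc=82 shift=7 [end]
Varint 2: bytes[4:5] = 52 -> value 82 (1 byte(s))
  byte[5]=0xAA cont=1 payload=0x2A=42: acc |= 42<<0 -> acc=42 shift=7
  byte[6]=0xD2 cont=1 payload=0x52=82: acc |= 82<<7 -> acc=10538 shift=14
  byte[7]=0xCE cont=1 payload=0x4E=78: acc |= 78<<14 -> acc=1288490 shift=21
  byte[8]=0x67 cont=0 payload=0x67=103: acc |= 103<<21 -> acc=217295146 shift=28 [end]
Varint 3: bytes[5:9] = AA D2 CE 67 -> value 217295146 (4 byte(s))
  byte[9]=0x9B cont=1 payload=0x1B=27: acc |= 27<<0 -> acc=27 shift=7
  byte[10]=0xBE cont=1 payload=0x3E=62: acc |= 62<<7 -> acc=7963 shift=14
  byte[11]=0xA0 cont=1 payload=0x20=32: acc |= 32<<14 -> acc=532251 shift=21
  byte[12]=0x49 cont=0 payload=0x49=73: acc |= 73<<21 -> acc=153624347 shift=28 [end]
Varint 4: bytes[9:13] = 9B BE A0 49 -> value 153624347 (4 byte(s))
  byte[13]=0x9A cont=1 payload=0x1A=26: acc |= 26<<0 -> acc=26 shift=7
  byte[14]=0x0B cont=0 payload=0x0B=11: acc |= 11<<7 -> acc=1434 shift=14 [end]
Varint 5: bytes[13:15] = 9A 0B -> value 1434 (2 byte(s))
  byte[15]=0xE8 cont=1 payload=0x68=104: acc |= 104<<0 -> acc=104 shift=7
  byte[16]=0xB4 cont=1 payload=0x34=52: acc |= 52<<7 -> acc=6760 shift=14
  byte[17]=0x56 cont=0 payload=0x56=86: acc |= 86<<14 -> acc=1415784 shift=21 [end]
Varint 6: bytes[15:18] = E8 B4 56 -> value 1415784 (3 byte(s))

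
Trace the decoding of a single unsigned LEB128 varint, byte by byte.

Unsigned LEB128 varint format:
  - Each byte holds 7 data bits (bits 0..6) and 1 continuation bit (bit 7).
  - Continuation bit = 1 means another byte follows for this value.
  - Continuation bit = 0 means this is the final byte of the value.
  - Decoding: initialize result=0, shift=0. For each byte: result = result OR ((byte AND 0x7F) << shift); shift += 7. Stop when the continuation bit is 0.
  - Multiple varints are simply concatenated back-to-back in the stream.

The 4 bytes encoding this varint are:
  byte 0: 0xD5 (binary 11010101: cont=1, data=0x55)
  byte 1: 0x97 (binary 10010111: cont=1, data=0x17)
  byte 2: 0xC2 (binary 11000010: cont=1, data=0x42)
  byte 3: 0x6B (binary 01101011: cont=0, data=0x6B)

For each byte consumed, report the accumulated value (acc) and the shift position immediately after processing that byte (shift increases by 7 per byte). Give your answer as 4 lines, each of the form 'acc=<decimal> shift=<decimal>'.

byte 0=0xD5: payload=0x55=85, contrib = 85<<0 = 85; acc -> 85, shift -> 7
byte 1=0x97: payload=0x17=23, contrib = 23<<7 = 2944; acc -> 3029, shift -> 14
byte 2=0xC2: payload=0x42=66, contrib = 66<<14 = 1081344; acc -> 1084373, shift -> 21
byte 3=0x6B: payload=0x6B=107, contrib = 107<<21 = 224395264; acc -> 225479637, shift -> 28

Answer: acc=85 shift=7
acc=3029 shift=14
acc=1084373 shift=21
acc=225479637 shift=28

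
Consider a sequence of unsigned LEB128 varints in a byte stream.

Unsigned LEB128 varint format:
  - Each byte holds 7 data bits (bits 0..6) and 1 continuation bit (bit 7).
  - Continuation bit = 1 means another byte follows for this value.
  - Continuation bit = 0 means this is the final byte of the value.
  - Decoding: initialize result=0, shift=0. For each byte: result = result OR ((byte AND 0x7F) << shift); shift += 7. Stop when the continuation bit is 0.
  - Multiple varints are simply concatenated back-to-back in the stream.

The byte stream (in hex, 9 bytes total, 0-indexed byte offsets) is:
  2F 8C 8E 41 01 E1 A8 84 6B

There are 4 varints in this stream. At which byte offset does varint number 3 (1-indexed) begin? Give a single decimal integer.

Answer: 4

Derivation:
  byte[0]=0x2F cont=0 payload=0x2F=47: acc |= 47<<0 -> acc=47 shift=7 [end]
Varint 1: bytes[0:1] = 2F -> value 47 (1 byte(s))
  byte[1]=0x8C cont=1 payload=0x0C=12: acc |= 12<<0 -> acc=12 shift=7
  byte[2]=0x8E cont=1 payload=0x0E=14: acc |= 14<<7 -> acc=1804 shift=14
  byte[3]=0x41 cont=0 payload=0x41=65: acc |= 65<<14 -> acc=1066764 shift=21 [end]
Varint 2: bytes[1:4] = 8C 8E 41 -> value 1066764 (3 byte(s))
  byte[4]=0x01 cont=0 payload=0x01=1: acc |= 1<<0 -> acc=1 shift=7 [end]
Varint 3: bytes[4:5] = 01 -> value 1 (1 byte(s))
  byte[5]=0xE1 cont=1 payload=0x61=97: acc |= 97<<0 -> acc=97 shift=7
  byte[6]=0xA8 cont=1 payload=0x28=40: acc |= 40<<7 -> acc=5217 shift=14
  byte[7]=0x84 cont=1 payload=0x04=4: acc |= 4<<14 -> acc=70753 shift=21
  byte[8]=0x6B cont=0 payload=0x6B=107: acc |= 107<<21 -> acc=224466017 shift=28 [end]
Varint 4: bytes[5:9] = E1 A8 84 6B -> value 224466017 (4 byte(s))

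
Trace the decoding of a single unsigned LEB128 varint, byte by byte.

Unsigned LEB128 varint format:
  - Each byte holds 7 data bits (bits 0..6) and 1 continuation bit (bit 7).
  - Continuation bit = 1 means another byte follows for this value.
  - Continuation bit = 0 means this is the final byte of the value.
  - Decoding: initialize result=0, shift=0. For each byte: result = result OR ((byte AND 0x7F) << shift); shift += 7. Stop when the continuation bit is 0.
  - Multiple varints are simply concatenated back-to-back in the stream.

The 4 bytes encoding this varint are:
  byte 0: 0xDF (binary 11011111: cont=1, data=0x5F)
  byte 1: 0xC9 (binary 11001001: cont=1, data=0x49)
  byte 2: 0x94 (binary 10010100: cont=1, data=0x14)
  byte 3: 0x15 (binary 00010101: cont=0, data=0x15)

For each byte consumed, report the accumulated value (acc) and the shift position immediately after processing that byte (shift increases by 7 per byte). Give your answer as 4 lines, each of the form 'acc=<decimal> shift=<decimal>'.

byte 0=0xDF: payload=0x5F=95, contrib = 95<<0 = 95; acc -> 95, shift -> 7
byte 1=0xC9: payload=0x49=73, contrib = 73<<7 = 9344; acc -> 9439, shift -> 14
byte 2=0x94: payload=0x14=20, contrib = 20<<14 = 327680; acc -> 337119, shift -> 21
byte 3=0x15: payload=0x15=21, contrib = 21<<21 = 44040192; acc -> 44377311, shift -> 28

Answer: acc=95 shift=7
acc=9439 shift=14
acc=337119 shift=21
acc=44377311 shift=28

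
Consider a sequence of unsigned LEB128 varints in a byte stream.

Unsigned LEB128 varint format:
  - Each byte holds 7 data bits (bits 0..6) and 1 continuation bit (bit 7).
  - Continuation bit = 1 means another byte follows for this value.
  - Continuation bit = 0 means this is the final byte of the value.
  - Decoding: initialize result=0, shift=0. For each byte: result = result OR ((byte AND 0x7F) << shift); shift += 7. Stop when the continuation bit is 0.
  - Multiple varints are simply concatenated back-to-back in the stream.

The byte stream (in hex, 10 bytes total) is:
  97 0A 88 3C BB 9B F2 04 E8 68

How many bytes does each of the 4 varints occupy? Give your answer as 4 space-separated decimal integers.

Answer: 2 2 4 2

Derivation:
  byte[0]=0x97 cont=1 payload=0x17=23: acc |= 23<<0 -> acc=23 shift=7
  byte[1]=0x0A cont=0 payload=0x0A=10: acc |= 10<<7 -> acc=1303 shift=14 [end]
Varint 1: bytes[0:2] = 97 0A -> value 1303 (2 byte(s))
  byte[2]=0x88 cont=1 payload=0x08=8: acc |= 8<<0 -> acc=8 shift=7
  byte[3]=0x3C cont=0 payload=0x3C=60: acc |= 60<<7 -> acc=7688 shift=14 [end]
Varint 2: bytes[2:4] = 88 3C -> value 7688 (2 byte(s))
  byte[4]=0xBB cont=1 payload=0x3B=59: acc |= 59<<0 -> acc=59 shift=7
  byte[5]=0x9B cont=1 payload=0x1B=27: acc |= 27<<7 -> acc=3515 shift=14
  byte[6]=0xF2 cont=1 payload=0x72=114: acc |= 114<<14 -> acc=1871291 shift=21
  byte[7]=0x04 cont=0 payload=0x04=4: acc |= 4<<21 -> acc=10259899 shift=28 [end]
Varint 3: bytes[4:8] = BB 9B F2 04 -> value 10259899 (4 byte(s))
  byte[8]=0xE8 cont=1 payload=0x68=104: acc |= 104<<0 -> acc=104 shift=7
  byte[9]=0x68 cont=0 payload=0x68=104: acc |= 104<<7 -> acc=13416 shift=14 [end]
Varint 4: bytes[8:10] = E8 68 -> value 13416 (2 byte(s))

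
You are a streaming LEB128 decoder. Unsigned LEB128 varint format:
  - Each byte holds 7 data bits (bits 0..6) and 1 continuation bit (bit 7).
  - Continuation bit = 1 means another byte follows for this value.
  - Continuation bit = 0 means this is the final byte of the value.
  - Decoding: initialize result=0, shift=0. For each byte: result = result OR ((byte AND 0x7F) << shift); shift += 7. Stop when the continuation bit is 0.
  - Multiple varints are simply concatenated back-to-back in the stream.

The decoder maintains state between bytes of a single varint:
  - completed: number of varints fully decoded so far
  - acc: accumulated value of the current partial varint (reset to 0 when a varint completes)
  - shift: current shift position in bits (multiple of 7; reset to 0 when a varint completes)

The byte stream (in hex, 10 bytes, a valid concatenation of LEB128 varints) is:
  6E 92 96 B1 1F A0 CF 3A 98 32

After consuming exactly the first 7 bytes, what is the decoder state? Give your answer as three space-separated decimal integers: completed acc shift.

byte[0]=0x6E cont=0 payload=0x6E: varint #1 complete (value=110); reset -> completed=1 acc=0 shift=0
byte[1]=0x92 cont=1 payload=0x12: acc |= 18<<0 -> completed=1 acc=18 shift=7
byte[2]=0x96 cont=1 payload=0x16: acc |= 22<<7 -> completed=1 acc=2834 shift=14
byte[3]=0xB1 cont=1 payload=0x31: acc |= 49<<14 -> completed=1 acc=805650 shift=21
byte[4]=0x1F cont=0 payload=0x1F: varint #2 complete (value=65817362); reset -> completed=2 acc=0 shift=0
byte[5]=0xA0 cont=1 payload=0x20: acc |= 32<<0 -> completed=2 acc=32 shift=7
byte[6]=0xCF cont=1 payload=0x4F: acc |= 79<<7 -> completed=2 acc=10144 shift=14

Answer: 2 10144 14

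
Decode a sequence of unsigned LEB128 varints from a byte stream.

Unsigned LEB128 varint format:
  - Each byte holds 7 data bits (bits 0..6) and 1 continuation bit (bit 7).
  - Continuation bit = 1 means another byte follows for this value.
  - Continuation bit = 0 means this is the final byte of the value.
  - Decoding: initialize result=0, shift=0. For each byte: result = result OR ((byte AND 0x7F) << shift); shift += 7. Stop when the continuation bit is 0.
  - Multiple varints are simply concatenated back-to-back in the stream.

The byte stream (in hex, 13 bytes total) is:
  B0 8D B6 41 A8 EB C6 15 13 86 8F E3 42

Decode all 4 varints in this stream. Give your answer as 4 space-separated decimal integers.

  byte[0]=0xB0 cont=1 payload=0x30=48: acc |= 48<<0 -> acc=48 shift=7
  byte[1]=0x8D cont=1 payload=0x0D=13: acc |= 13<<7 -> acc=1712 shift=14
  byte[2]=0xB6 cont=1 payload=0x36=54: acc |= 54<<14 -> acc=886448 shift=21
  byte[3]=0x41 cont=0 payload=0x41=65: acc |= 65<<21 -> acc=137201328 shift=28 [end]
Varint 1: bytes[0:4] = B0 8D B6 41 -> value 137201328 (4 byte(s))
  byte[4]=0xA8 cont=1 payload=0x28=40: acc |= 40<<0 -> acc=40 shift=7
  byte[5]=0xEB cont=1 payload=0x6B=107: acc |= 107<<7 -> acc=13736 shift=14
  byte[6]=0xC6 cont=1 payload=0x46=70: acc |= 70<<14 -> acc=1160616 shift=21
  byte[7]=0x15 cont=0 payload=0x15=21: acc |= 21<<21 -> acc=45200808 shift=28 [end]
Varint 2: bytes[4:8] = A8 EB C6 15 -> value 45200808 (4 byte(s))
  byte[8]=0x13 cont=0 payload=0x13=19: acc |= 19<<0 -> acc=19 shift=7 [end]
Varint 3: bytes[8:9] = 13 -> value 19 (1 byte(s))
  byte[9]=0x86 cont=1 payload=0x06=6: acc |= 6<<0 -> acc=6 shift=7
  byte[10]=0x8F cont=1 payload=0x0F=15: acc |= 15<<7 -> acc=1926 shift=14
  byte[11]=0xE3 cont=1 payload=0x63=99: acc |= 99<<14 -> acc=1623942 shift=21
  byte[12]=0x42 cont=0 payload=0x42=66: acc |= 66<<21 -> acc=140035974 shift=28 [end]
Varint 4: bytes[9:13] = 86 8F E3 42 -> value 140035974 (4 byte(s))

Answer: 137201328 45200808 19 140035974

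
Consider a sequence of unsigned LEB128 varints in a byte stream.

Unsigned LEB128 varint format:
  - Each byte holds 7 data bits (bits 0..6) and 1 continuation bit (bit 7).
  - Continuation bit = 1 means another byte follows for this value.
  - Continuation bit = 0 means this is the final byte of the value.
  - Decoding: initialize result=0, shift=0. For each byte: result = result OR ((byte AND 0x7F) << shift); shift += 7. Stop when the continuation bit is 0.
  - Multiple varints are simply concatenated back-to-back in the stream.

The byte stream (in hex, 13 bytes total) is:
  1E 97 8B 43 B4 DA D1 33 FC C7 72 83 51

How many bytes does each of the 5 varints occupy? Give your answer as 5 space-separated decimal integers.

  byte[0]=0x1E cont=0 payload=0x1E=30: acc |= 30<<0 -> acc=30 shift=7 [end]
Varint 1: bytes[0:1] = 1E -> value 30 (1 byte(s))
  byte[1]=0x97 cont=1 payload=0x17=23: acc |= 23<<0 -> acc=23 shift=7
  byte[2]=0x8B cont=1 payload=0x0B=11: acc |= 11<<7 -> acc=1431 shift=14
  byte[3]=0x43 cont=0 payload=0x43=67: acc |= 67<<14 -> acc=1099159 shift=21 [end]
Varint 2: bytes[1:4] = 97 8B 43 -> value 1099159 (3 byte(s))
  byte[4]=0xB4 cont=1 payload=0x34=52: acc |= 52<<0 -> acc=52 shift=7
  byte[5]=0xDA cont=1 payload=0x5A=90: acc |= 90<<7 -> acc=11572 shift=14
  byte[6]=0xD1 cont=1 payload=0x51=81: acc |= 81<<14 -> acc=1338676 shift=21
  byte[7]=0x33 cont=0 payload=0x33=51: acc |= 51<<21 -> acc=108293428 shift=28 [end]
Varint 3: bytes[4:8] = B4 DA D1 33 -> value 108293428 (4 byte(s))
  byte[8]=0xFC cont=1 payload=0x7C=124: acc |= 124<<0 -> acc=124 shift=7
  byte[9]=0xC7 cont=1 payload=0x47=71: acc |= 71<<7 -> acc=9212 shift=14
  byte[10]=0x72 cont=0 payload=0x72=114: acc |= 114<<14 -> acc=1876988 shift=21 [end]
Varint 4: bytes[8:11] = FC C7 72 -> value 1876988 (3 byte(s))
  byte[11]=0x83 cont=1 payload=0x03=3: acc |= 3<<0 -> acc=3 shift=7
  byte[12]=0x51 cont=0 payload=0x51=81: acc |= 81<<7 -> acc=10371 shift=14 [end]
Varint 5: bytes[11:13] = 83 51 -> value 10371 (2 byte(s))

Answer: 1 3 4 3 2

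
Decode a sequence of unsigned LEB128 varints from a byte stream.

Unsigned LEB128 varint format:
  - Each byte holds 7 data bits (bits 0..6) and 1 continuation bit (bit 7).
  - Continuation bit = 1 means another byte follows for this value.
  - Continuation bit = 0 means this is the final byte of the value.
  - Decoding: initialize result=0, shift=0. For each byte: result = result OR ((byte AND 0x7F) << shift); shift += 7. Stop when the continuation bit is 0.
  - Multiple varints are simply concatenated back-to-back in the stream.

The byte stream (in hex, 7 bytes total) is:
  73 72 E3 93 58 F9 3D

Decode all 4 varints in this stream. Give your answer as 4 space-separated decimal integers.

Answer: 115 114 1444323 7929

Derivation:
  byte[0]=0x73 cont=0 payload=0x73=115: acc |= 115<<0 -> acc=115 shift=7 [end]
Varint 1: bytes[0:1] = 73 -> value 115 (1 byte(s))
  byte[1]=0x72 cont=0 payload=0x72=114: acc |= 114<<0 -> acc=114 shift=7 [end]
Varint 2: bytes[1:2] = 72 -> value 114 (1 byte(s))
  byte[2]=0xE3 cont=1 payload=0x63=99: acc |= 99<<0 -> acc=99 shift=7
  byte[3]=0x93 cont=1 payload=0x13=19: acc |= 19<<7 -> acc=2531 shift=14
  byte[4]=0x58 cont=0 payload=0x58=88: acc |= 88<<14 -> acc=1444323 shift=21 [end]
Varint 3: bytes[2:5] = E3 93 58 -> value 1444323 (3 byte(s))
  byte[5]=0xF9 cont=1 payload=0x79=121: acc |= 121<<0 -> acc=121 shift=7
  byte[6]=0x3D cont=0 payload=0x3D=61: acc |= 61<<7 -> acc=7929 shift=14 [end]
Varint 4: bytes[5:7] = F9 3D -> value 7929 (2 byte(s))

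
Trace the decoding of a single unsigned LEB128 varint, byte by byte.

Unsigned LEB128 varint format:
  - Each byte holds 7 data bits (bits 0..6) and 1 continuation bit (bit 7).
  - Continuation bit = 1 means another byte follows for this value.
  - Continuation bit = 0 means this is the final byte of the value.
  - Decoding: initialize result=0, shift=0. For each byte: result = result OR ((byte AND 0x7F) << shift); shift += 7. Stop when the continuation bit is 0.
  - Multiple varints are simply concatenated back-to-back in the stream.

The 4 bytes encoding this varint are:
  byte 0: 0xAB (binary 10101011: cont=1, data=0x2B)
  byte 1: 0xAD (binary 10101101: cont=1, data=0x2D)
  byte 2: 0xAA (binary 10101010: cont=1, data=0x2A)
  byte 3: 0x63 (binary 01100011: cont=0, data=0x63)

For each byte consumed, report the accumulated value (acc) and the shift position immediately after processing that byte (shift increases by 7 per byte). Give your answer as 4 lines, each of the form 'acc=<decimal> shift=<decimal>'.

byte 0=0xAB: payload=0x2B=43, contrib = 43<<0 = 43; acc -> 43, shift -> 7
byte 1=0xAD: payload=0x2D=45, contrib = 45<<7 = 5760; acc -> 5803, shift -> 14
byte 2=0xAA: payload=0x2A=42, contrib = 42<<14 = 688128; acc -> 693931, shift -> 21
byte 3=0x63: payload=0x63=99, contrib = 99<<21 = 207618048; acc -> 208311979, shift -> 28

Answer: acc=43 shift=7
acc=5803 shift=14
acc=693931 shift=21
acc=208311979 shift=28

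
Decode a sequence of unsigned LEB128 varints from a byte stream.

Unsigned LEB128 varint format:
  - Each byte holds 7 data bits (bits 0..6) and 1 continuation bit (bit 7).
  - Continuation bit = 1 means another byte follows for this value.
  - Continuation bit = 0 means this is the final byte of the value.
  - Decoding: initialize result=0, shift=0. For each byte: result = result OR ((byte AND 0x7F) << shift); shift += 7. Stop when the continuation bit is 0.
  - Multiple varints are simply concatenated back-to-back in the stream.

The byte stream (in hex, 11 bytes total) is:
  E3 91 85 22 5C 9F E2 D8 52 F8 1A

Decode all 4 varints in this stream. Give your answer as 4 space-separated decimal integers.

Answer: 71387363 92 173420831 3448

Derivation:
  byte[0]=0xE3 cont=1 payload=0x63=99: acc |= 99<<0 -> acc=99 shift=7
  byte[1]=0x91 cont=1 payload=0x11=17: acc |= 17<<7 -> acc=2275 shift=14
  byte[2]=0x85 cont=1 payload=0x05=5: acc |= 5<<14 -> acc=84195 shift=21
  byte[3]=0x22 cont=0 payload=0x22=34: acc |= 34<<21 -> acc=71387363 shift=28 [end]
Varint 1: bytes[0:4] = E3 91 85 22 -> value 71387363 (4 byte(s))
  byte[4]=0x5C cont=0 payload=0x5C=92: acc |= 92<<0 -> acc=92 shift=7 [end]
Varint 2: bytes[4:5] = 5C -> value 92 (1 byte(s))
  byte[5]=0x9F cont=1 payload=0x1F=31: acc |= 31<<0 -> acc=31 shift=7
  byte[6]=0xE2 cont=1 payload=0x62=98: acc |= 98<<7 -> acc=12575 shift=14
  byte[7]=0xD8 cont=1 payload=0x58=88: acc |= 88<<14 -> acc=1454367 shift=21
  byte[8]=0x52 cont=0 payload=0x52=82: acc |= 82<<21 -> acc=173420831 shift=28 [end]
Varint 3: bytes[5:9] = 9F E2 D8 52 -> value 173420831 (4 byte(s))
  byte[9]=0xF8 cont=1 payload=0x78=120: acc |= 120<<0 -> acc=120 shift=7
  byte[10]=0x1A cont=0 payload=0x1A=26: acc |= 26<<7 -> acc=3448 shift=14 [end]
Varint 4: bytes[9:11] = F8 1A -> value 3448 (2 byte(s))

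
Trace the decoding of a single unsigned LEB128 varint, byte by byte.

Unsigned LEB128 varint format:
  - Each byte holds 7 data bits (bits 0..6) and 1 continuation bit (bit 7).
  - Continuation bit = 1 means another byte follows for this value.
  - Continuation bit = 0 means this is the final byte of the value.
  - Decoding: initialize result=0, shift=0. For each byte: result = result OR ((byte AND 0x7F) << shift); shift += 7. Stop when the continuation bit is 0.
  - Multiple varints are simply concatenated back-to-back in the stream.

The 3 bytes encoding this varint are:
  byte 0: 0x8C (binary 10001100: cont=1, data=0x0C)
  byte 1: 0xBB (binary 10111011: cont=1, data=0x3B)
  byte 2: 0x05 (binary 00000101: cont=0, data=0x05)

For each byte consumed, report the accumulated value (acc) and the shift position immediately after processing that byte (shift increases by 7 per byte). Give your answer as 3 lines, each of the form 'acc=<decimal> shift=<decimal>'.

byte 0=0x8C: payload=0x0C=12, contrib = 12<<0 = 12; acc -> 12, shift -> 7
byte 1=0xBB: payload=0x3B=59, contrib = 59<<7 = 7552; acc -> 7564, shift -> 14
byte 2=0x05: payload=0x05=5, contrib = 5<<14 = 81920; acc -> 89484, shift -> 21

Answer: acc=12 shift=7
acc=7564 shift=14
acc=89484 shift=21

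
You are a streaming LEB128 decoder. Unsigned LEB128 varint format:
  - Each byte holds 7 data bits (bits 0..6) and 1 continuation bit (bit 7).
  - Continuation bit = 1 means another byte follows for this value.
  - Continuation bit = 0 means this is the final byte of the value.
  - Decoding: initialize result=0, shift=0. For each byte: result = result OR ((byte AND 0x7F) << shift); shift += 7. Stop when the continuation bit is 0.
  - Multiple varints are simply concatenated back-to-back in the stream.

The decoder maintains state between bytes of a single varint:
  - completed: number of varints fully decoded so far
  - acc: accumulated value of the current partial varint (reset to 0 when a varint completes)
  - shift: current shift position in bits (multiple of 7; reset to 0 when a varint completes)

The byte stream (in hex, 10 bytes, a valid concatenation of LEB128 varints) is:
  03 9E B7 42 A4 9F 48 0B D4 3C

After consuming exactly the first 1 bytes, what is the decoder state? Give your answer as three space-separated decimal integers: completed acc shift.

byte[0]=0x03 cont=0 payload=0x03: varint #1 complete (value=3); reset -> completed=1 acc=0 shift=0

Answer: 1 0 0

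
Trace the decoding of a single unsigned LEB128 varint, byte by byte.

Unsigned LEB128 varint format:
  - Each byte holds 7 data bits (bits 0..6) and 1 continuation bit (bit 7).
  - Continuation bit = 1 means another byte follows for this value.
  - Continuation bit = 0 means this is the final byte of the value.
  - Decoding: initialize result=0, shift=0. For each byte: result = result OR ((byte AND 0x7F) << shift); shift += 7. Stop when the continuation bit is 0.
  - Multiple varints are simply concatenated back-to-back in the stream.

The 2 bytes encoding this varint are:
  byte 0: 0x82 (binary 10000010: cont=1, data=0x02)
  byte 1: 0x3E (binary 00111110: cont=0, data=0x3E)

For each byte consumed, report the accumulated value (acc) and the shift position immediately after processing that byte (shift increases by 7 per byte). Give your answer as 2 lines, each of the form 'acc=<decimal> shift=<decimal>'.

byte 0=0x82: payload=0x02=2, contrib = 2<<0 = 2; acc -> 2, shift -> 7
byte 1=0x3E: payload=0x3E=62, contrib = 62<<7 = 7936; acc -> 7938, shift -> 14

Answer: acc=2 shift=7
acc=7938 shift=14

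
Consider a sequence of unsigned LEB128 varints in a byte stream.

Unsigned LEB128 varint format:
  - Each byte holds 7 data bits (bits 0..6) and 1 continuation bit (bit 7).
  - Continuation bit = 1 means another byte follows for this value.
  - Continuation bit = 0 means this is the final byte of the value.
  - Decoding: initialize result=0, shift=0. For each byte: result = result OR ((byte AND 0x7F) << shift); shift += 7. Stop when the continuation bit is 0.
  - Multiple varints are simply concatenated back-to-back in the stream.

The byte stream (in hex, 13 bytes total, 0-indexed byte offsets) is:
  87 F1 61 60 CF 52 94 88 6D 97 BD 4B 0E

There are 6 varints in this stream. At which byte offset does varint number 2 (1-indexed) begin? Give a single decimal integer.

Answer: 3

Derivation:
  byte[0]=0x87 cont=1 payload=0x07=7: acc |= 7<<0 -> acc=7 shift=7
  byte[1]=0xF1 cont=1 payload=0x71=113: acc |= 113<<7 -> acc=14471 shift=14
  byte[2]=0x61 cont=0 payload=0x61=97: acc |= 97<<14 -> acc=1603719 shift=21 [end]
Varint 1: bytes[0:3] = 87 F1 61 -> value 1603719 (3 byte(s))
  byte[3]=0x60 cont=0 payload=0x60=96: acc |= 96<<0 -> acc=96 shift=7 [end]
Varint 2: bytes[3:4] = 60 -> value 96 (1 byte(s))
  byte[4]=0xCF cont=1 payload=0x4F=79: acc |= 79<<0 -> acc=79 shift=7
  byte[5]=0x52 cont=0 payload=0x52=82: acc |= 82<<7 -> acc=10575 shift=14 [end]
Varint 3: bytes[4:6] = CF 52 -> value 10575 (2 byte(s))
  byte[6]=0x94 cont=1 payload=0x14=20: acc |= 20<<0 -> acc=20 shift=7
  byte[7]=0x88 cont=1 payload=0x08=8: acc |= 8<<7 -> acc=1044 shift=14
  byte[8]=0x6D cont=0 payload=0x6D=109: acc |= 109<<14 -> acc=1786900 shift=21 [end]
Varint 4: bytes[6:9] = 94 88 6D -> value 1786900 (3 byte(s))
  byte[9]=0x97 cont=1 payload=0x17=23: acc |= 23<<0 -> acc=23 shift=7
  byte[10]=0xBD cont=1 payload=0x3D=61: acc |= 61<<7 -> acc=7831 shift=14
  byte[11]=0x4B cont=0 payload=0x4B=75: acc |= 75<<14 -> acc=1236631 shift=21 [end]
Varint 5: bytes[9:12] = 97 BD 4B -> value 1236631 (3 byte(s))
  byte[12]=0x0E cont=0 payload=0x0E=14: acc |= 14<<0 -> acc=14 shift=7 [end]
Varint 6: bytes[12:13] = 0E -> value 14 (1 byte(s))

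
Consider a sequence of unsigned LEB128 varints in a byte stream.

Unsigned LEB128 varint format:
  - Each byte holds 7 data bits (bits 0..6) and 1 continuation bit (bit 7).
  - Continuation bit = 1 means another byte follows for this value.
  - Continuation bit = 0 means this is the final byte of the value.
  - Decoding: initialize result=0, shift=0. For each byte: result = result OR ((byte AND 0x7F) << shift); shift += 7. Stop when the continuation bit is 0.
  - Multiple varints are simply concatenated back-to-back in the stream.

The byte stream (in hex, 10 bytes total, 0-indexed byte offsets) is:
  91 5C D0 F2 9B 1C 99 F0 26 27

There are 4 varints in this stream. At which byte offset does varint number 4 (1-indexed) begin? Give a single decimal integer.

Answer: 9

Derivation:
  byte[0]=0x91 cont=1 payload=0x11=17: acc |= 17<<0 -> acc=17 shift=7
  byte[1]=0x5C cont=0 payload=0x5C=92: acc |= 92<<7 -> acc=11793 shift=14 [end]
Varint 1: bytes[0:2] = 91 5C -> value 11793 (2 byte(s))
  byte[2]=0xD0 cont=1 payload=0x50=80: acc |= 80<<0 -> acc=80 shift=7
  byte[3]=0xF2 cont=1 payload=0x72=114: acc |= 114<<7 -> acc=14672 shift=14
  byte[4]=0x9B cont=1 payload=0x1B=27: acc |= 27<<14 -> acc=457040 shift=21
  byte[5]=0x1C cont=0 payload=0x1C=28: acc |= 28<<21 -> acc=59177296 shift=28 [end]
Varint 2: bytes[2:6] = D0 F2 9B 1C -> value 59177296 (4 byte(s))
  byte[6]=0x99 cont=1 payload=0x19=25: acc |= 25<<0 -> acc=25 shift=7
  byte[7]=0xF0 cont=1 payload=0x70=112: acc |= 112<<7 -> acc=14361 shift=14
  byte[8]=0x26 cont=0 payload=0x26=38: acc |= 38<<14 -> acc=636953 shift=21 [end]
Varint 3: bytes[6:9] = 99 F0 26 -> value 636953 (3 byte(s))
  byte[9]=0x27 cont=0 payload=0x27=39: acc |= 39<<0 -> acc=39 shift=7 [end]
Varint 4: bytes[9:10] = 27 -> value 39 (1 byte(s))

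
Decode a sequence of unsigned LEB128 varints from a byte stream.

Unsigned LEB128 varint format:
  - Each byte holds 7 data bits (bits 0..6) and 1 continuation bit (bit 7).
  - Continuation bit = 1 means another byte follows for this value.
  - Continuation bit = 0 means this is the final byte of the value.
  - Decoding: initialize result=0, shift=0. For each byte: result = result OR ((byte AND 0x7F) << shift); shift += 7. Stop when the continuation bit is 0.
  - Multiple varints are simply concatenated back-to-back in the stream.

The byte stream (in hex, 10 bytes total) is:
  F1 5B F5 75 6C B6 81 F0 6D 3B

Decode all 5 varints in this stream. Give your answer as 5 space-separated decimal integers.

Answer: 11761 15093 108 230424758 59

Derivation:
  byte[0]=0xF1 cont=1 payload=0x71=113: acc |= 113<<0 -> acc=113 shift=7
  byte[1]=0x5B cont=0 payload=0x5B=91: acc |= 91<<7 -> acc=11761 shift=14 [end]
Varint 1: bytes[0:2] = F1 5B -> value 11761 (2 byte(s))
  byte[2]=0xF5 cont=1 payload=0x75=117: acc |= 117<<0 -> acc=117 shift=7
  byte[3]=0x75 cont=0 payload=0x75=117: acc |= 117<<7 -> acc=15093 shift=14 [end]
Varint 2: bytes[2:4] = F5 75 -> value 15093 (2 byte(s))
  byte[4]=0x6C cont=0 payload=0x6C=108: acc |= 108<<0 -> acc=108 shift=7 [end]
Varint 3: bytes[4:5] = 6C -> value 108 (1 byte(s))
  byte[5]=0xB6 cont=1 payload=0x36=54: acc |= 54<<0 -> acc=54 shift=7
  byte[6]=0x81 cont=1 payload=0x01=1: acc |= 1<<7 -> acc=182 shift=14
  byte[7]=0xF0 cont=1 payload=0x70=112: acc |= 112<<14 -> acc=1835190 shift=21
  byte[8]=0x6D cont=0 payload=0x6D=109: acc |= 109<<21 -> acc=230424758 shift=28 [end]
Varint 4: bytes[5:9] = B6 81 F0 6D -> value 230424758 (4 byte(s))
  byte[9]=0x3B cont=0 payload=0x3B=59: acc |= 59<<0 -> acc=59 shift=7 [end]
Varint 5: bytes[9:10] = 3B -> value 59 (1 byte(s))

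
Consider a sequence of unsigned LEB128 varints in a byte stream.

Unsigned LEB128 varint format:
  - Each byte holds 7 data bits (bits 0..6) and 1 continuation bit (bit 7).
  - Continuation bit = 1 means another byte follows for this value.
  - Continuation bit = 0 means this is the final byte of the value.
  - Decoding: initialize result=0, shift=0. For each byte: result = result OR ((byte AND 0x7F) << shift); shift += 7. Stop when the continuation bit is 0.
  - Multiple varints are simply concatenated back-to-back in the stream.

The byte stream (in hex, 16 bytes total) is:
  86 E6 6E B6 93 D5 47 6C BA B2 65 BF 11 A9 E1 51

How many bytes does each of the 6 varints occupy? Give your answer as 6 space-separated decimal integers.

  byte[0]=0x86 cont=1 payload=0x06=6: acc |= 6<<0 -> acc=6 shift=7
  byte[1]=0xE6 cont=1 payload=0x66=102: acc |= 102<<7 -> acc=13062 shift=14
  byte[2]=0x6E cont=0 payload=0x6E=110: acc |= 110<<14 -> acc=1815302 shift=21 [end]
Varint 1: bytes[0:3] = 86 E6 6E -> value 1815302 (3 byte(s))
  byte[3]=0xB6 cont=1 payload=0x36=54: acc |= 54<<0 -> acc=54 shift=7
  byte[4]=0x93 cont=1 payload=0x13=19: acc |= 19<<7 -> acc=2486 shift=14
  byte[5]=0xD5 cont=1 payload=0x55=85: acc |= 85<<14 -> acc=1395126 shift=21
  byte[6]=0x47 cont=0 payload=0x47=71: acc |= 71<<21 -> acc=150292918 shift=28 [end]
Varint 2: bytes[3:7] = B6 93 D5 47 -> value 150292918 (4 byte(s))
  byte[7]=0x6C cont=0 payload=0x6C=108: acc |= 108<<0 -> acc=108 shift=7 [end]
Varint 3: bytes[7:8] = 6C -> value 108 (1 byte(s))
  byte[8]=0xBA cont=1 payload=0x3A=58: acc |= 58<<0 -> acc=58 shift=7
  byte[9]=0xB2 cont=1 payload=0x32=50: acc |= 50<<7 -> acc=6458 shift=14
  byte[10]=0x65 cont=0 payload=0x65=101: acc |= 101<<14 -> acc=1661242 shift=21 [end]
Varint 4: bytes[8:11] = BA B2 65 -> value 1661242 (3 byte(s))
  byte[11]=0xBF cont=1 payload=0x3F=63: acc |= 63<<0 -> acc=63 shift=7
  byte[12]=0x11 cont=0 payload=0x11=17: acc |= 17<<7 -> acc=2239 shift=14 [end]
Varint 5: bytes[11:13] = BF 11 -> value 2239 (2 byte(s))
  byte[13]=0xA9 cont=1 payload=0x29=41: acc |= 41<<0 -> acc=41 shift=7
  byte[14]=0xE1 cont=1 payload=0x61=97: acc |= 97<<7 -> acc=12457 shift=14
  byte[15]=0x51 cont=0 payload=0x51=81: acc |= 81<<14 -> acc=1339561 shift=21 [end]
Varint 6: bytes[13:16] = A9 E1 51 -> value 1339561 (3 byte(s))

Answer: 3 4 1 3 2 3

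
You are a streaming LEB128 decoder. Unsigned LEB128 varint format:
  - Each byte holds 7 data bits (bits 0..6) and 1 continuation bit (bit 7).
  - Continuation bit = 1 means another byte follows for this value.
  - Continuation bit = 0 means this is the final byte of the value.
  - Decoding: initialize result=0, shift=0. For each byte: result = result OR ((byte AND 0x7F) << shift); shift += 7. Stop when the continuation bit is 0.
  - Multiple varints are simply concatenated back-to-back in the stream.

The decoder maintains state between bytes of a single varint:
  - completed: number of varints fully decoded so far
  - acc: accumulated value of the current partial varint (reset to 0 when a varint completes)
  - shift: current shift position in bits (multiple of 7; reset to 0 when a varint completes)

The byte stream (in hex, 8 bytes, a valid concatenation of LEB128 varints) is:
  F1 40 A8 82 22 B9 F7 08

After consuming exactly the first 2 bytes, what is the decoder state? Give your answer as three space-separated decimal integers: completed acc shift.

Answer: 1 0 0

Derivation:
byte[0]=0xF1 cont=1 payload=0x71: acc |= 113<<0 -> completed=0 acc=113 shift=7
byte[1]=0x40 cont=0 payload=0x40: varint #1 complete (value=8305); reset -> completed=1 acc=0 shift=0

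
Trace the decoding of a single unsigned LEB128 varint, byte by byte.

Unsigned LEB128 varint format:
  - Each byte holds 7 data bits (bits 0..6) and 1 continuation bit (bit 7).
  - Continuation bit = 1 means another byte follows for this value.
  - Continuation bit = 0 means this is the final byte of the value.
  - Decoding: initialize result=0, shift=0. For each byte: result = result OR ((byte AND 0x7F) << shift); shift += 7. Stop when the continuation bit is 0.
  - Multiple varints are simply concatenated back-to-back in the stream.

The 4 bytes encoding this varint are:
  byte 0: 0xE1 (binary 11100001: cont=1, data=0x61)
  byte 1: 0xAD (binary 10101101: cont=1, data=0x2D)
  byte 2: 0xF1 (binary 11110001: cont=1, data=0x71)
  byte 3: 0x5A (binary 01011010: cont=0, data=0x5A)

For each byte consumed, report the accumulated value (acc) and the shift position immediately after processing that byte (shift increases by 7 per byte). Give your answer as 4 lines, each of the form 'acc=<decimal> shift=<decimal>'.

Answer: acc=97 shift=7
acc=5857 shift=14
acc=1857249 shift=21
acc=190600929 shift=28

Derivation:
byte 0=0xE1: payload=0x61=97, contrib = 97<<0 = 97; acc -> 97, shift -> 7
byte 1=0xAD: payload=0x2D=45, contrib = 45<<7 = 5760; acc -> 5857, shift -> 14
byte 2=0xF1: payload=0x71=113, contrib = 113<<14 = 1851392; acc -> 1857249, shift -> 21
byte 3=0x5A: payload=0x5A=90, contrib = 90<<21 = 188743680; acc -> 190600929, shift -> 28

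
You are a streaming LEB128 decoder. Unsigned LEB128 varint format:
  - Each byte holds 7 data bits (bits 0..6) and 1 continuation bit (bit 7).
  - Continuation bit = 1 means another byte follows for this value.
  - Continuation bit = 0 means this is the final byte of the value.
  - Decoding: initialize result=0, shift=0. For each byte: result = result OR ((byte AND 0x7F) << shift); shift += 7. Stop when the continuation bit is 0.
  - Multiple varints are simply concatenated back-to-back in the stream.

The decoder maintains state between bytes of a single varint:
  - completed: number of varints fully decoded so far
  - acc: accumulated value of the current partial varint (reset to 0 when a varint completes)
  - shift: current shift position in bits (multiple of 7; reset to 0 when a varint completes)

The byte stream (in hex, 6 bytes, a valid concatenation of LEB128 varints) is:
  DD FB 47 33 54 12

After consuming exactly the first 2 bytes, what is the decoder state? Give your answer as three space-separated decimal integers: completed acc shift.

byte[0]=0xDD cont=1 payload=0x5D: acc |= 93<<0 -> completed=0 acc=93 shift=7
byte[1]=0xFB cont=1 payload=0x7B: acc |= 123<<7 -> completed=0 acc=15837 shift=14

Answer: 0 15837 14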